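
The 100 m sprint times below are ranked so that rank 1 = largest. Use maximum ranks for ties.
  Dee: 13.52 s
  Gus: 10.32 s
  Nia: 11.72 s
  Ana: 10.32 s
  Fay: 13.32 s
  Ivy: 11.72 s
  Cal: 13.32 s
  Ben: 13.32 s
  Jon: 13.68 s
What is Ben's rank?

5

Sorted (descending): 13.68, 13.52, 13.32, 13.32, 13.32, 11.72, 11.72, 10.32, 10.32
The 3 values of 13.32 occupy positions 3–5 → each gets rank 5.
The 2 values of 11.72 occupy positions 6–7 → each gets rank 7.
The 2 values of 10.32 occupy positions 8–9 → each gets rank 9.
Ben has value 13.32 s → rank 5.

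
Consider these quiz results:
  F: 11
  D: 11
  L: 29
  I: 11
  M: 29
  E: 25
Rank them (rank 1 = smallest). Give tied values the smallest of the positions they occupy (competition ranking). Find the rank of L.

5

Sorted (ascending): 11, 11, 11, 25, 29, 29
The 3 values of 11 occupy positions 1–3 → each gets rank 1.
The 2 values of 29 occupy positions 5–6 → each gets rank 5.
L has value 29 → rank 5.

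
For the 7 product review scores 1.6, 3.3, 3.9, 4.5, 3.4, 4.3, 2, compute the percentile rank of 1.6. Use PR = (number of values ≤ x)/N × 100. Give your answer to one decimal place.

N = 7.
Strictly below 1.6: 0. Equal to 1.6: 1.
PR = 1/7 × 100 = 14.3

14.3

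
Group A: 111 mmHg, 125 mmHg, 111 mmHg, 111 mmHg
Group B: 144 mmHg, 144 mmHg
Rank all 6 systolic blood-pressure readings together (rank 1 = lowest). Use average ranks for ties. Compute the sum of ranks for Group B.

Sorted (ascending): 111, 111, 111, 125, 144, 144
The 3 values of 111 occupy positions 1–3 → average rank 2.
The 2 values of 144 occupy positions 5–6 → average rank (5+6)/2 = 5.5.
Group B values → pooled ranks: 144→5.5, 144→5.5
Rank sum = 5.5 + 5.5 = 11

11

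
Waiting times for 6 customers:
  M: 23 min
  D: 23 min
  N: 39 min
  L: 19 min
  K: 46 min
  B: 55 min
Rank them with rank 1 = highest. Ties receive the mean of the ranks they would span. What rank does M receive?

Sorted (descending): 55, 46, 39, 23, 23, 19
The 2 values of 23 occupy positions 4–5 → average rank (4+5)/2 = 4.5.
M has value 23 min → rank 4.5.

4.5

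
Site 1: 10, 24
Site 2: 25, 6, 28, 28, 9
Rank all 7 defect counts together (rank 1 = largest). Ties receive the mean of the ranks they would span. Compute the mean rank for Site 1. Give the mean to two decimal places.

Sorted (descending): 28, 28, 25, 24, 10, 9, 6
The 2 values of 28 occupy positions 1–2 → average rank (1+2)/2 = 1.5.
Site 1 values → pooled ranks: 10→5, 24→4
Mean rank = (5 + 4) / 2 = 4.50

4.50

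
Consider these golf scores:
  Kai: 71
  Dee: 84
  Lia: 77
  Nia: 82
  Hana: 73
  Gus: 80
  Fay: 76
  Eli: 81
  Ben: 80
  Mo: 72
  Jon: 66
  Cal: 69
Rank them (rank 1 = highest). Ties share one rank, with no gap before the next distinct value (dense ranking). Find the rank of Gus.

4

Sorted (descending): 84, 82, 81, 80, 80, 77, 76, 73, 72, 71, 69, 66
The 2 values of 80 share dense rank 4.
Remaining distinct values take the next consecutive integers.
Gus has value 80 → rank 4.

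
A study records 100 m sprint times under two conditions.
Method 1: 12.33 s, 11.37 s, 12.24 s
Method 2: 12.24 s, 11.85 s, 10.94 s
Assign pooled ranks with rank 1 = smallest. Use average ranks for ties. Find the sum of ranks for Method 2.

8.5

Sorted (ascending): 10.94, 11.37, 11.85, 12.24, 12.24, 12.33
The 2 values of 12.24 occupy positions 4–5 → average rank (4+5)/2 = 4.5.
Method 2 values → pooled ranks: 12.24→4.5, 11.85→3, 10.94→1
Rank sum = 4.5 + 3 + 1 = 8.5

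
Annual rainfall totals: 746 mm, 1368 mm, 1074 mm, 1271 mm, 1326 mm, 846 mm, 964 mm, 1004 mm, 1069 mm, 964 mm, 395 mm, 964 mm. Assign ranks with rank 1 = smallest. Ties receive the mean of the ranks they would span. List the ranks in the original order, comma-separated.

2, 12, 9, 10, 11, 3, 5, 7, 8, 5, 1, 5

Sorted (ascending): 395, 746, 846, 964, 964, 964, 1004, 1069, 1074, 1271, 1326, 1368
The 3 values of 964 occupy positions 4–6 → average rank 5.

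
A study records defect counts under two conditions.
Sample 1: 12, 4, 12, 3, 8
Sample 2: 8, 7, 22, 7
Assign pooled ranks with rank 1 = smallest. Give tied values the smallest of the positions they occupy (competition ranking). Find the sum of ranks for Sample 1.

Sorted (ascending): 3, 4, 7, 7, 8, 8, 12, 12, 22
The 2 values of 7 occupy positions 3–4 → each gets rank 3.
The 2 values of 8 occupy positions 5–6 → each gets rank 5.
The 2 values of 12 occupy positions 7–8 → each gets rank 7.
Sample 1 values → pooled ranks: 12→7, 4→2, 12→7, 3→1, 8→5
Rank sum = 7 + 2 + 7 + 1 + 5 = 22

22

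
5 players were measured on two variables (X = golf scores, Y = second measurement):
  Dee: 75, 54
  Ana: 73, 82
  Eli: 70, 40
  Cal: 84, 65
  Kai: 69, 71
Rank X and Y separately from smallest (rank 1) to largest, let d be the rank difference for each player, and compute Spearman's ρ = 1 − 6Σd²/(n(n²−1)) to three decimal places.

Ranks of variable 1: 4, 3, 2, 5, 1
Ranks of variable 2: 2, 5, 1, 3, 4
d = r₁ − r₂: 2, -2, 1, 2, -3
d²: 4, 4, 1, 4, 9; Σd² = 22
ρ = 1 − 6·22/(5·24) = 1 − 132/120 = -0.100

-0.100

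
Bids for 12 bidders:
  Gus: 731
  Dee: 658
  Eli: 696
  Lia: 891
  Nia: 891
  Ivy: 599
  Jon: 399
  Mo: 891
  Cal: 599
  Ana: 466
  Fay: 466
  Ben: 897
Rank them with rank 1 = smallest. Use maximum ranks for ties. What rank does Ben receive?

Sorted (ascending): 399, 466, 466, 599, 599, 658, 696, 731, 891, 891, 891, 897
The 2 values of 466 occupy positions 2–3 → each gets rank 3.
The 2 values of 599 occupy positions 4–5 → each gets rank 5.
The 3 values of 891 occupy positions 9–11 → each gets rank 11.
Ben has value 897 → rank 12.

12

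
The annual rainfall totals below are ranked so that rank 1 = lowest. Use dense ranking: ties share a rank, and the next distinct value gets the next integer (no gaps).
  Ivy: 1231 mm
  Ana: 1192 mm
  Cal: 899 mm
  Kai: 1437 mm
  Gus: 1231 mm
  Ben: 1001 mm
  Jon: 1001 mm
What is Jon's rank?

2

Sorted (ascending): 899, 1001, 1001, 1192, 1231, 1231, 1437
The 2 values of 1001 share dense rank 2.
The 2 values of 1231 share dense rank 4.
Remaining distinct values take the next consecutive integers.
Jon has value 1001 mm → rank 2.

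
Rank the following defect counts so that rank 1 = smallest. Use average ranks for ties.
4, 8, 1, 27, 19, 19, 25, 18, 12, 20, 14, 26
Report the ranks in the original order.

2, 3, 1, 12, 7.5, 7.5, 10, 6, 4, 9, 5, 11

Sorted (ascending): 1, 4, 8, 12, 14, 18, 19, 19, 20, 25, 26, 27
The 2 values of 19 occupy positions 7–8 → average rank (7+8)/2 = 7.5.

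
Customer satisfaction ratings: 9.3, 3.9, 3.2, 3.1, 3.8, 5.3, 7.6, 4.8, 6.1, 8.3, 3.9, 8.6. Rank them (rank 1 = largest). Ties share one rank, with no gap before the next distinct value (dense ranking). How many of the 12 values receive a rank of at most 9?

10

Sorted (descending): 9.3, 8.6, 8.3, 7.6, 6.1, 5.3, 4.8, 3.9, 3.9, 3.8, 3.2, 3.1
The 2 values of 3.9 share dense rank 8.
Remaining distinct values take the next consecutive integers.
Ranks ≤ 9: {1, 2, 3, 4, 5, 6, 7, 8, 8, 9} → 10 values.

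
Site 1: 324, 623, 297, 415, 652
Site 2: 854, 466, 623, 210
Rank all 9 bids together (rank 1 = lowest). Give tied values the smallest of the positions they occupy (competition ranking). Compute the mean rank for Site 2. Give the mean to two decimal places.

Sorted (ascending): 210, 297, 324, 415, 466, 623, 623, 652, 854
The 2 values of 623 occupy positions 6–7 → each gets rank 6.
Site 2 values → pooled ranks: 854→9, 466→5, 623→6, 210→1
Mean rank = (9 + 5 + 6 + 1) / 4 = 5.25

5.25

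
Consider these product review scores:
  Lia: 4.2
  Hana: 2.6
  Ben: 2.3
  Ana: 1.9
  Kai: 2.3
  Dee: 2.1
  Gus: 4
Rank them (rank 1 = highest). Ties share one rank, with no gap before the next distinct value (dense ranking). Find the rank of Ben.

4

Sorted (descending): 4.2, 4, 2.6, 2.3, 2.3, 2.1, 1.9
The 2 values of 2.3 share dense rank 4.
Remaining distinct values take the next consecutive integers.
Ben has value 2.3 → rank 4.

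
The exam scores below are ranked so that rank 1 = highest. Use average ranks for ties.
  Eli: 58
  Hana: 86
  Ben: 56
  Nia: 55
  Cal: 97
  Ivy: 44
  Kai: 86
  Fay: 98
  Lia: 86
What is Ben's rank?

7

Sorted (descending): 98, 97, 86, 86, 86, 58, 56, 55, 44
The 3 values of 86 occupy positions 3–5 → average rank 4.
Ben has value 56 → rank 7.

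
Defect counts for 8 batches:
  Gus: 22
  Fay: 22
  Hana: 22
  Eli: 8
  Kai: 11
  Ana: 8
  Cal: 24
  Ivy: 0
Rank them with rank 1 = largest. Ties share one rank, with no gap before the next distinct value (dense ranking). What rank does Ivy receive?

5

Sorted (descending): 24, 22, 22, 22, 11, 8, 8, 0
The 3 values of 22 share dense rank 2.
The 2 values of 8 share dense rank 4.
Remaining distinct values take the next consecutive integers.
Ivy has value 0 → rank 5.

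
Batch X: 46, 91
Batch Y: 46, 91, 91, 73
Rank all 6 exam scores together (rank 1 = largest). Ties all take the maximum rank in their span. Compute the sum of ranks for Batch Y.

Sorted (descending): 91, 91, 91, 73, 46, 46
The 3 values of 91 occupy positions 1–3 → each gets rank 3.
The 2 values of 46 occupy positions 5–6 → each gets rank 6.
Batch Y values → pooled ranks: 46→6, 91→3, 91→3, 73→4
Rank sum = 6 + 3 + 3 + 4 = 16

16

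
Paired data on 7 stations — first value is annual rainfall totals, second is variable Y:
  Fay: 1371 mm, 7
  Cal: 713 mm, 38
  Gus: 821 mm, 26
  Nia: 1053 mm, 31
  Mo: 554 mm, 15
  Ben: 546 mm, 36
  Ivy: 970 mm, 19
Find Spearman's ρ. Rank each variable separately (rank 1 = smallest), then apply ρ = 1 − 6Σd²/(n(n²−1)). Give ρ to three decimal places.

-0.464

Ranks of variable 1: 7, 3, 4, 6, 2, 1, 5
Ranks of variable 2: 1, 7, 4, 5, 2, 6, 3
d = r₁ − r₂: 6, -4, 0, 1, 0, -5, 2
d²: 36, 16, 0, 1, 0, 25, 4; Σd² = 82
ρ = 1 − 6·82/(7·48) = 1 − 492/336 = -0.464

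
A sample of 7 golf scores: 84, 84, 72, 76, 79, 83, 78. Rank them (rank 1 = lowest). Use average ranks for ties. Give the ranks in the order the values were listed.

Sorted (ascending): 72, 76, 78, 79, 83, 84, 84
The 2 values of 84 occupy positions 6–7 → average rank (6+7)/2 = 6.5.

6.5, 6.5, 1, 2, 4, 5, 3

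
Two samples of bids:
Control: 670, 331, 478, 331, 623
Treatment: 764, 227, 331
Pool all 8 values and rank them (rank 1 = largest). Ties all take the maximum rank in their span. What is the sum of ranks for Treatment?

Sorted (descending): 764, 670, 623, 478, 331, 331, 331, 227
The 3 values of 331 occupy positions 5–7 → each gets rank 7.
Treatment values → pooled ranks: 764→1, 227→8, 331→7
Rank sum = 1 + 8 + 7 = 16

16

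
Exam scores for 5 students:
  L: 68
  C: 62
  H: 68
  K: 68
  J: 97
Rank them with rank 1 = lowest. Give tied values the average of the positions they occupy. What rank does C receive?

1

Sorted (ascending): 62, 68, 68, 68, 97
The 3 values of 68 occupy positions 2–4 → average rank 3.
C has value 62 → rank 1.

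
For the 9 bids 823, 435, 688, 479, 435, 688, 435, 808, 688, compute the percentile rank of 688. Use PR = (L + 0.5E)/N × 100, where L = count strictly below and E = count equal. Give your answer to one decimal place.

61.1

N = 9.
Strictly below 688: 4. Equal to 688: 3.
PR = (4 + 0.5·3)/9 × 100 = 61.1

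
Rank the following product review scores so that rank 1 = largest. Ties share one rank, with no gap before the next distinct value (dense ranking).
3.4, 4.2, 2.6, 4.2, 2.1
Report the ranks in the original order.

2, 1, 3, 1, 4

Sorted (descending): 4.2, 4.2, 3.4, 2.6, 2.1
The 2 values of 4.2 share dense rank 1.
Remaining distinct values take the next consecutive integers.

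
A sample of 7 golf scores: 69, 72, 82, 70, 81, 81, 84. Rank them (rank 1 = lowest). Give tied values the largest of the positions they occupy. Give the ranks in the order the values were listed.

1, 3, 6, 2, 5, 5, 7

Sorted (ascending): 69, 70, 72, 81, 81, 82, 84
The 2 values of 81 occupy positions 4–5 → each gets rank 5.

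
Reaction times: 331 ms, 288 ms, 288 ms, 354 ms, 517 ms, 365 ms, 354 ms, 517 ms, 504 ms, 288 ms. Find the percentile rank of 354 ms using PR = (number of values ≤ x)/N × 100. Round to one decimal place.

60.0

N = 10.
Strictly below 354: 4. Equal to 354: 2.
PR = 6/10 × 100 = 60.0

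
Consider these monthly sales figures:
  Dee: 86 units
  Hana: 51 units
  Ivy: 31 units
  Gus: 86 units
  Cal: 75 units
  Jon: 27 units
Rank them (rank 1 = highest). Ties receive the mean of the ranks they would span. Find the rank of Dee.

1.5

Sorted (descending): 86, 86, 75, 51, 31, 27
The 2 values of 86 occupy positions 1–2 → average rank (1+2)/2 = 1.5.
Dee has value 86 units → rank 1.5.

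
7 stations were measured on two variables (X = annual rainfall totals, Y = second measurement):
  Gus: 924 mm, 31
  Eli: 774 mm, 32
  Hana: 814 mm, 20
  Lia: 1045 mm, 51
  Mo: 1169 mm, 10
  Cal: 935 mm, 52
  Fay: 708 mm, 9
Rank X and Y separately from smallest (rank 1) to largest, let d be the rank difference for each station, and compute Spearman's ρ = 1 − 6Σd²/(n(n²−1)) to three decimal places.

Ranks of variable 1: 4, 2, 3, 6, 7, 5, 1
Ranks of variable 2: 4, 5, 3, 6, 2, 7, 1
d = r₁ − r₂: 0, -3, 0, 0, 5, -2, 0
d²: 0, 9, 0, 0, 25, 4, 0; Σd² = 38
ρ = 1 − 6·38/(7·48) = 1 − 228/336 = 0.321

0.321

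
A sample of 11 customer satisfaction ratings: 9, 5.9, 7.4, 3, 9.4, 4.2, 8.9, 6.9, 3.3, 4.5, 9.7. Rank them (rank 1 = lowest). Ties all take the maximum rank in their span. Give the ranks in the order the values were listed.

Sorted (ascending): 3, 3.3, 4.2, 4.5, 5.9, 6.9, 7.4, 8.9, 9, 9.4, 9.7
No ties — each value takes its position as its rank.

9, 5, 7, 1, 10, 3, 8, 6, 2, 4, 11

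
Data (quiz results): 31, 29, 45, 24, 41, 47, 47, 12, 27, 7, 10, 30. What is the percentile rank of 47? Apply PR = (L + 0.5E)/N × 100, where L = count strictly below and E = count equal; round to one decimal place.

91.7

N = 12.
Strictly below 47: 10. Equal to 47: 2.
PR = (10 + 0.5·2)/12 × 100 = 91.7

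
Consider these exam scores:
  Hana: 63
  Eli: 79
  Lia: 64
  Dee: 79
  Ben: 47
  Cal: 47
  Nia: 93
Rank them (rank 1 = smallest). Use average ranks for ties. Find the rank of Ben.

Sorted (ascending): 47, 47, 63, 64, 79, 79, 93
The 2 values of 47 occupy positions 1–2 → average rank (1+2)/2 = 1.5.
The 2 values of 79 occupy positions 5–6 → average rank (5+6)/2 = 5.5.
Ben has value 47 → rank 1.5.

1.5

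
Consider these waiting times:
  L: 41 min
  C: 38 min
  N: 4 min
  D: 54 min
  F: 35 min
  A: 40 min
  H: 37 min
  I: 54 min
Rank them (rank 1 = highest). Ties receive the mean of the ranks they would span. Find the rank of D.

1.5

Sorted (descending): 54, 54, 41, 40, 38, 37, 35, 4
The 2 values of 54 occupy positions 1–2 → average rank (1+2)/2 = 1.5.
D has value 54 min → rank 1.5.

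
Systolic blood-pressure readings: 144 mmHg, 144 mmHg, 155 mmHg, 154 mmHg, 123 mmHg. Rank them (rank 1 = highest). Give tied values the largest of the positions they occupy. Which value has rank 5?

Sorted (descending): 155, 154, 144, 144, 123
The 2 values of 144 occupy positions 3–4 → each gets rank 4.
Rank 5 → value 123.

123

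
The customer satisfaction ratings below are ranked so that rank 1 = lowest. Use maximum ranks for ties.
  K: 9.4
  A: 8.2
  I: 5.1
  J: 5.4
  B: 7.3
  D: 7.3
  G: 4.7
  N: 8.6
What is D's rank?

Sorted (ascending): 4.7, 5.1, 5.4, 7.3, 7.3, 8.2, 8.6, 9.4
The 2 values of 7.3 occupy positions 4–5 → each gets rank 5.
D has value 7.3 → rank 5.

5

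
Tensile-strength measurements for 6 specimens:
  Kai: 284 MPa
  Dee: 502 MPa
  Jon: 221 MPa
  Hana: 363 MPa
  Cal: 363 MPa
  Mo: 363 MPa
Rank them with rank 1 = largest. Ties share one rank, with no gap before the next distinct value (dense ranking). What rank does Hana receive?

2

Sorted (descending): 502, 363, 363, 363, 284, 221
The 3 values of 363 share dense rank 2.
Remaining distinct values take the next consecutive integers.
Hana has value 363 MPa → rank 2.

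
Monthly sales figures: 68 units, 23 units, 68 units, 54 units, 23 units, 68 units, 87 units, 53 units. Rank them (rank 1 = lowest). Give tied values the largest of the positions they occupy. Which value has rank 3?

Sorted (ascending): 23, 23, 53, 54, 68, 68, 68, 87
The 2 values of 23 occupy positions 1–2 → each gets rank 2.
The 3 values of 68 occupy positions 5–7 → each gets rank 7.
Rank 3 → value 53.

53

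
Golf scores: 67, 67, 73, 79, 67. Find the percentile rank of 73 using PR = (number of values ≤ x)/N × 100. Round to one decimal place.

N = 5.
Strictly below 73: 3. Equal to 73: 1.
PR = 4/5 × 100 = 80.0

80.0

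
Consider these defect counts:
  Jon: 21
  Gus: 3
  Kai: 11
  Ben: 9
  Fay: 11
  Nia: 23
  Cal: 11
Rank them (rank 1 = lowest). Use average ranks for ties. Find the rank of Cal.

4

Sorted (ascending): 3, 9, 11, 11, 11, 21, 23
The 3 values of 11 occupy positions 3–5 → average rank 4.
Cal has value 11 → rank 4.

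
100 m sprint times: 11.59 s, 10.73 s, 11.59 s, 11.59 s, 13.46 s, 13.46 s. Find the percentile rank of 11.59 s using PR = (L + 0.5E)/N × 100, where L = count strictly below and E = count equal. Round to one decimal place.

N = 6.
Strictly below 11.59: 1. Equal to 11.59: 3.
PR = (1 + 0.5·3)/6 × 100 = 41.7

41.7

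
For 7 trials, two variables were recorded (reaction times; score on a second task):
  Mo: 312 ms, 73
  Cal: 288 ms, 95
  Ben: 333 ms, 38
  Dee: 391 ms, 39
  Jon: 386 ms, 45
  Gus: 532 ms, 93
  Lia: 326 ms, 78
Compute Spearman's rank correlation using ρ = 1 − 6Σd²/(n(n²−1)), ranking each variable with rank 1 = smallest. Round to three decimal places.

-0.321

Ranks of variable 1: 2, 1, 4, 6, 5, 7, 3
Ranks of variable 2: 4, 7, 1, 2, 3, 6, 5
d = r₁ − r₂: -2, -6, 3, 4, 2, 1, -2
d²: 4, 36, 9, 16, 4, 1, 4; Σd² = 74
ρ = 1 − 6·74/(7·48) = 1 − 444/336 = -0.321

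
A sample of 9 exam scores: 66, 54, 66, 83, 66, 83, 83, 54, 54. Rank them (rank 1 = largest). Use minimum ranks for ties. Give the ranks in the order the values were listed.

4, 7, 4, 1, 4, 1, 1, 7, 7

Sorted (descending): 83, 83, 83, 66, 66, 66, 54, 54, 54
The 3 values of 83 occupy positions 1–3 → each gets rank 1.
The 3 values of 66 occupy positions 4–6 → each gets rank 4.
The 3 values of 54 occupy positions 7–9 → each gets rank 7.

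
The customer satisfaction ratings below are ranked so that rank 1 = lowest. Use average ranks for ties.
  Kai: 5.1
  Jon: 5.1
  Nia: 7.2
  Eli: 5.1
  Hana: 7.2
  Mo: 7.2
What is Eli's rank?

Sorted (ascending): 5.1, 5.1, 5.1, 7.2, 7.2, 7.2
The 3 values of 5.1 occupy positions 1–3 → average rank 2.
The 3 values of 7.2 occupy positions 4–6 → average rank 5.
Eli has value 5.1 → rank 2.

2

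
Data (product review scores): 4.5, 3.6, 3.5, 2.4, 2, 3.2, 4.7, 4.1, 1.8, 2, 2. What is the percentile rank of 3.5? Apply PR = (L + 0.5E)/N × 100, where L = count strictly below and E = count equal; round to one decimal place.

59.1

N = 11.
Strictly below 3.5: 6. Equal to 3.5: 1.
PR = (6 + 0.5·1)/11 × 100 = 59.1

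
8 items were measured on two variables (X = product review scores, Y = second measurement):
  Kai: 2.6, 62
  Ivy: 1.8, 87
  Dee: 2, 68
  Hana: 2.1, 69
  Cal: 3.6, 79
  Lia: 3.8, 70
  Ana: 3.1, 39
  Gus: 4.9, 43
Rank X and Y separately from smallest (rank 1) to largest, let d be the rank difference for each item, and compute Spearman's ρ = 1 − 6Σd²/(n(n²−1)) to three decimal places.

-0.333

Ranks of variable 1: 4, 1, 2, 3, 6, 7, 5, 8
Ranks of variable 2: 3, 8, 4, 5, 7, 6, 1, 2
d = r₁ − r₂: 1, -7, -2, -2, -1, 1, 4, 6
d²: 1, 49, 4, 4, 1, 1, 16, 36; Σd² = 112
ρ = 1 − 6·112/(8·63) = 1 − 672/504 = -0.333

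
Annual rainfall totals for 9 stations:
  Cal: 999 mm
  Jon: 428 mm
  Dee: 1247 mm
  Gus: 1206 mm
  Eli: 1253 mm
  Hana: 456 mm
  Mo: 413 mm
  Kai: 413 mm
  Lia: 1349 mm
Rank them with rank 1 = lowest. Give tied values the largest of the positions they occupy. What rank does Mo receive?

Sorted (ascending): 413, 413, 428, 456, 999, 1206, 1247, 1253, 1349
The 2 values of 413 occupy positions 1–2 → each gets rank 2.
Mo has value 413 mm → rank 2.

2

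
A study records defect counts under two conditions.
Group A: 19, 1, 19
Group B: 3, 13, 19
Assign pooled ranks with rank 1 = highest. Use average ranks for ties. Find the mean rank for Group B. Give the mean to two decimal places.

3.67

Sorted (descending): 19, 19, 19, 13, 3, 1
The 3 values of 19 occupy positions 1–3 → average rank 2.
Group B values → pooled ranks: 3→5, 13→4, 19→2
Mean rank = (5 + 4 + 2) / 3 = 3.67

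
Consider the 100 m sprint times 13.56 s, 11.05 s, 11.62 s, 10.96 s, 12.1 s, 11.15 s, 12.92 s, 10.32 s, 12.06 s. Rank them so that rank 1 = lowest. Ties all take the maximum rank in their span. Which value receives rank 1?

10.32

Sorted (ascending): 10.32, 10.96, 11.05, 11.15, 11.62, 12.06, 12.1, 12.92, 13.56
No ties — each value takes its position as its rank.
Rank 1 → value 10.32.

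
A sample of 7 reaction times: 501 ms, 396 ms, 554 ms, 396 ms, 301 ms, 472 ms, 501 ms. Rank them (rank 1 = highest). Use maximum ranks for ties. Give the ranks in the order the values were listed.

Sorted (descending): 554, 501, 501, 472, 396, 396, 301
The 2 values of 501 occupy positions 2–3 → each gets rank 3.
The 2 values of 396 occupy positions 5–6 → each gets rank 6.

3, 6, 1, 6, 7, 4, 3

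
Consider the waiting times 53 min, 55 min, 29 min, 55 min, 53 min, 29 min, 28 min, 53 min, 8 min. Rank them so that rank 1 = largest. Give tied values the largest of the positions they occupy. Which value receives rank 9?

Sorted (descending): 55, 55, 53, 53, 53, 29, 29, 28, 8
The 2 values of 55 occupy positions 1–2 → each gets rank 2.
The 3 values of 53 occupy positions 3–5 → each gets rank 5.
The 2 values of 29 occupy positions 6–7 → each gets rank 7.
Rank 9 → value 8.

8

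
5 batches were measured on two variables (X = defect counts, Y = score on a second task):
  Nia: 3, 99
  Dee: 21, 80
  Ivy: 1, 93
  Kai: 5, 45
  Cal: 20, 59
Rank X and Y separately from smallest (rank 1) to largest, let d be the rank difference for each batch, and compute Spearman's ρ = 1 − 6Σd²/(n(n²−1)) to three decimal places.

-0.500

Ranks of variable 1: 2, 5, 1, 3, 4
Ranks of variable 2: 5, 3, 4, 1, 2
d = r₁ − r₂: -3, 2, -3, 2, 2
d²: 9, 4, 9, 4, 4; Σd² = 30
ρ = 1 − 6·30/(5·24) = 1 − 180/120 = -0.500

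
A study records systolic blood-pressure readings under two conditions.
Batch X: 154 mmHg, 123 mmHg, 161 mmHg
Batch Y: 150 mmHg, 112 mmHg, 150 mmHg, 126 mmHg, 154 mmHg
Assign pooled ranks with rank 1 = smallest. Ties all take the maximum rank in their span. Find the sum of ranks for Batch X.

Sorted (ascending): 112, 123, 126, 150, 150, 154, 154, 161
The 2 values of 150 occupy positions 4–5 → each gets rank 5.
The 2 values of 154 occupy positions 6–7 → each gets rank 7.
Batch X values → pooled ranks: 154→7, 123→2, 161→8
Rank sum = 7 + 2 + 8 = 17

17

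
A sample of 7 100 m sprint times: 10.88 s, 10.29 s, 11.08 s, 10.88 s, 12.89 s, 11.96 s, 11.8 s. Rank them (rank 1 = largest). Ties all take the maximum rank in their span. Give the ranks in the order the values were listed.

6, 7, 4, 6, 1, 2, 3

Sorted (descending): 12.89, 11.96, 11.8, 11.08, 10.88, 10.88, 10.29
The 2 values of 10.88 occupy positions 5–6 → each gets rank 6.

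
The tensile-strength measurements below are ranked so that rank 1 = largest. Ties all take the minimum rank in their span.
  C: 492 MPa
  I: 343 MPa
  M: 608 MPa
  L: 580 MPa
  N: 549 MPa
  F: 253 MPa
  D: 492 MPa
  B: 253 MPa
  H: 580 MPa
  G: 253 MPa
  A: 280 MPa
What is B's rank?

Sorted (descending): 608, 580, 580, 549, 492, 492, 343, 280, 253, 253, 253
The 2 values of 580 occupy positions 2–3 → each gets rank 2.
The 2 values of 492 occupy positions 5–6 → each gets rank 5.
The 3 values of 253 occupy positions 9–11 → each gets rank 9.
B has value 253 MPa → rank 9.

9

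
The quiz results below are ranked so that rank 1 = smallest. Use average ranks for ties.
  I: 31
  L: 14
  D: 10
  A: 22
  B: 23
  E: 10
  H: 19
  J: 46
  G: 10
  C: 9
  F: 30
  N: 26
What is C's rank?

Sorted (ascending): 9, 10, 10, 10, 14, 19, 22, 23, 26, 30, 31, 46
The 3 values of 10 occupy positions 2–4 → average rank 3.
C has value 9 → rank 1.

1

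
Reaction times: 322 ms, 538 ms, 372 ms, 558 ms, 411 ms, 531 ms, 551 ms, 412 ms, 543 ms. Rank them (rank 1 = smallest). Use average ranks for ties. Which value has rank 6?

538

Sorted (ascending): 322, 372, 411, 412, 531, 538, 543, 551, 558
No ties — each value takes its position as its rank.
Rank 6 → value 538.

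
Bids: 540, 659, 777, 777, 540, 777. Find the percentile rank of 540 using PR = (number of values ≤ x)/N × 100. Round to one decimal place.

33.3

N = 6.
Strictly below 540: 0. Equal to 540: 2.
PR = 2/6 × 100 = 33.3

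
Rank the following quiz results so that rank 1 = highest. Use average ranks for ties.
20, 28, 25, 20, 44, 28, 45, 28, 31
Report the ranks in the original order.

8.5, 5, 7, 8.5, 2, 5, 1, 5, 3

Sorted (descending): 45, 44, 31, 28, 28, 28, 25, 20, 20
The 3 values of 28 occupy positions 4–6 → average rank 5.
The 2 values of 20 occupy positions 8–9 → average rank (8+9)/2 = 8.5.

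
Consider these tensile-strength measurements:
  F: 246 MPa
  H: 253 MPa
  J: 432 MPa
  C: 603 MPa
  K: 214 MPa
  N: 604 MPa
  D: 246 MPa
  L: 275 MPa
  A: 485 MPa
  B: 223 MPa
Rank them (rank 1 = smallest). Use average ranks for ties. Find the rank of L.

6

Sorted (ascending): 214, 223, 246, 246, 253, 275, 432, 485, 603, 604
The 2 values of 246 occupy positions 3–4 → average rank (3+4)/2 = 3.5.
L has value 275 MPa → rank 6.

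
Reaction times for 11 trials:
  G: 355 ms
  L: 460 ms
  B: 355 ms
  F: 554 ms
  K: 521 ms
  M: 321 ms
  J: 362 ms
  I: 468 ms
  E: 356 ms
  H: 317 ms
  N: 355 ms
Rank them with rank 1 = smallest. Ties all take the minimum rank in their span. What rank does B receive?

3

Sorted (ascending): 317, 321, 355, 355, 355, 356, 362, 460, 468, 521, 554
The 3 values of 355 occupy positions 3–5 → each gets rank 3.
B has value 355 ms → rank 3.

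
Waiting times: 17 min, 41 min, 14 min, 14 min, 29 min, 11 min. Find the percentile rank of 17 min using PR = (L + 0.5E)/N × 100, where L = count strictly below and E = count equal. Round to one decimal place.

N = 6.
Strictly below 17: 3. Equal to 17: 1.
PR = (3 + 0.5·1)/6 × 100 = 58.3

58.3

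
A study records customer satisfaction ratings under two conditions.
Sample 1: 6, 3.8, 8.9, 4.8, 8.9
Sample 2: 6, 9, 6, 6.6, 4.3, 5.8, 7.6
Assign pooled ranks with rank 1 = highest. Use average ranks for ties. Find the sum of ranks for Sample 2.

Sorted (descending): 9, 8.9, 8.9, 7.6, 6.6, 6, 6, 6, 5.8, 4.8, 4.3, 3.8
The 2 values of 8.9 occupy positions 2–3 → average rank (2+3)/2 = 2.5.
The 3 values of 6 occupy positions 6–8 → average rank 7.
Sample 2 values → pooled ranks: 6→7, 9→1, 6→7, 6.6→5, 4.3→11, 5.8→9, 7.6→4
Rank sum = 7 + 1 + 7 + 5 + 11 + 9 + 4 = 44

44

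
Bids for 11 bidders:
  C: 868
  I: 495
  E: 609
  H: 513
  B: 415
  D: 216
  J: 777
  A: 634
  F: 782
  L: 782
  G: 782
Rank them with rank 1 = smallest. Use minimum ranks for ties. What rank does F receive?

Sorted (ascending): 216, 415, 495, 513, 609, 634, 777, 782, 782, 782, 868
The 3 values of 782 occupy positions 8–10 → each gets rank 8.
F has value 782 → rank 8.

8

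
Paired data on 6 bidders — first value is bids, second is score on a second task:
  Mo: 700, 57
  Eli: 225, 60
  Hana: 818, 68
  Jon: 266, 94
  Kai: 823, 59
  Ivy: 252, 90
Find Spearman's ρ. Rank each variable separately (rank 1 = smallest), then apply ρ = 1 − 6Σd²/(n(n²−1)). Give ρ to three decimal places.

Ranks of variable 1: 4, 1, 5, 3, 6, 2
Ranks of variable 2: 1, 3, 4, 6, 2, 5
d = r₁ − r₂: 3, -2, 1, -3, 4, -3
d²: 9, 4, 1, 9, 16, 9; Σd² = 48
ρ = 1 − 6·48/(6·35) = 1 − 288/210 = -0.371

-0.371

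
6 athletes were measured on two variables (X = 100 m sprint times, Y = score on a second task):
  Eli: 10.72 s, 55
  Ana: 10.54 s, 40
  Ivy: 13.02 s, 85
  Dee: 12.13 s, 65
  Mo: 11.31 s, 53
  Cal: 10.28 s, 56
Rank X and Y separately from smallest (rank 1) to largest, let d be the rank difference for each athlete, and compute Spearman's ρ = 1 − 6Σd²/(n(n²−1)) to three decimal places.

0.600

Ranks of variable 1: 3, 2, 6, 5, 4, 1
Ranks of variable 2: 3, 1, 6, 5, 2, 4
d = r₁ − r₂: 0, 1, 0, 0, 2, -3
d²: 0, 1, 0, 0, 4, 9; Σd² = 14
ρ = 1 − 6·14/(6·35) = 1 − 84/210 = 0.600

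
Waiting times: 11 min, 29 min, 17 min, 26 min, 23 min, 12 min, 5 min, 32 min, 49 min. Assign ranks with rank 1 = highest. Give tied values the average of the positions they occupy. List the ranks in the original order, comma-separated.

Sorted (descending): 49, 32, 29, 26, 23, 17, 12, 11, 5
No ties — each value takes its position as its rank.

8, 3, 6, 4, 5, 7, 9, 2, 1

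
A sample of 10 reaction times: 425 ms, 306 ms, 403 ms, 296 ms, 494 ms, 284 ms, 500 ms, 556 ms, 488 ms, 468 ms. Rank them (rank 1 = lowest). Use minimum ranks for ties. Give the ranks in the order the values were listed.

Sorted (ascending): 284, 296, 306, 403, 425, 468, 488, 494, 500, 556
No ties — each value takes its position as its rank.

5, 3, 4, 2, 8, 1, 9, 10, 7, 6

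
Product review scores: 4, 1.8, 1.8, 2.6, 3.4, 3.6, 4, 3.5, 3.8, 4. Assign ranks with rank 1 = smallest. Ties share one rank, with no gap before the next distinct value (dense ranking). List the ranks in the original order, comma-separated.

7, 1, 1, 2, 3, 5, 7, 4, 6, 7

Sorted (ascending): 1.8, 1.8, 2.6, 3.4, 3.5, 3.6, 3.8, 4, 4, 4
The 2 values of 1.8 share dense rank 1.
The 3 values of 4 share dense rank 7.
Remaining distinct values take the next consecutive integers.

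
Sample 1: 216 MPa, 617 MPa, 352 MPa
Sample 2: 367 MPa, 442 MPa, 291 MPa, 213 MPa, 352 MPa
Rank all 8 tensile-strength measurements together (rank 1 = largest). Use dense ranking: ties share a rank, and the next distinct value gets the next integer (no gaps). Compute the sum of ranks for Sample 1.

11

Sorted (descending): 617, 442, 367, 352, 352, 291, 216, 213
The 2 values of 352 share dense rank 4.
Remaining distinct values take the next consecutive integers.
Sample 1 values → pooled ranks: 216→6, 617→1, 352→4
Rank sum = 6 + 1 + 4 = 11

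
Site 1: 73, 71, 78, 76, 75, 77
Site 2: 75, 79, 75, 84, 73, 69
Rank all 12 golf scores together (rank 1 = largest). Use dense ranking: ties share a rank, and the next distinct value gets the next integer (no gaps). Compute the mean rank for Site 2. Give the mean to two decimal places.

5.17

Sorted (descending): 84, 79, 78, 77, 76, 75, 75, 75, 73, 73, 71, 69
The 3 values of 75 share dense rank 6.
The 2 values of 73 share dense rank 7.
Remaining distinct values take the next consecutive integers.
Site 2 values → pooled ranks: 75→6, 79→2, 75→6, 84→1, 73→7, 69→9
Mean rank = (6 + 2 + 6 + 1 + 7 + 9) / 6 = 5.17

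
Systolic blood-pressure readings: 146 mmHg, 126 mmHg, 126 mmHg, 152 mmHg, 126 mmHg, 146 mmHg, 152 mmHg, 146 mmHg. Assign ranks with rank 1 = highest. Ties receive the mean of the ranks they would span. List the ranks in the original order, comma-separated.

Sorted (descending): 152, 152, 146, 146, 146, 126, 126, 126
The 2 values of 152 occupy positions 1–2 → average rank (1+2)/2 = 1.5.
The 3 values of 146 occupy positions 3–5 → average rank 4.
The 3 values of 126 occupy positions 6–8 → average rank 7.

4, 7, 7, 1.5, 7, 4, 1.5, 4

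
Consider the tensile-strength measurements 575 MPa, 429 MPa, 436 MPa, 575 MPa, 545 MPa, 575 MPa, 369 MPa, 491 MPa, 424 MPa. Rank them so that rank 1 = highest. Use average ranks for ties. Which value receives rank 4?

Sorted (descending): 575, 575, 575, 545, 491, 436, 429, 424, 369
The 3 values of 575 occupy positions 1–3 → average rank 2.
Rank 4 → value 545.

545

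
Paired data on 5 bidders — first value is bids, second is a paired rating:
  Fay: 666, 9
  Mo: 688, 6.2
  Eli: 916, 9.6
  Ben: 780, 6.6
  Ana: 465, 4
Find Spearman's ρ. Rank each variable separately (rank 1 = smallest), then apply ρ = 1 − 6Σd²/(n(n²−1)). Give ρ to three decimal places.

Ranks of variable 1: 2, 3, 5, 4, 1
Ranks of variable 2: 4, 2, 5, 3, 1
d = r₁ − r₂: -2, 1, 0, 1, 0
d²: 4, 1, 0, 1, 0; Σd² = 6
ρ = 1 − 6·6/(5·24) = 1 − 36/120 = 0.700

0.700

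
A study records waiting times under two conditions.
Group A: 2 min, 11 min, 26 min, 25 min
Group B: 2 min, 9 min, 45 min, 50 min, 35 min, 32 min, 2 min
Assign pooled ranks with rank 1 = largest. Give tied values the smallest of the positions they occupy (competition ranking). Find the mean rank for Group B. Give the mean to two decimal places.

Sorted (descending): 50, 45, 35, 32, 26, 25, 11, 9, 2, 2, 2
The 3 values of 2 occupy positions 9–11 → each gets rank 9.
Group B values → pooled ranks: 2→9, 9→8, 45→2, 50→1, 35→3, 32→4, 2→9
Mean rank = (9 + 8 + 2 + 1 + 3 + 4 + 9) / 7 = 5.14

5.14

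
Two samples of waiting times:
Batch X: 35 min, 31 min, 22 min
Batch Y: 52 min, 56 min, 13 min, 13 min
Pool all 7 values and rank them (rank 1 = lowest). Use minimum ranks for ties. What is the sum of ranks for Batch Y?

Sorted (ascending): 13, 13, 22, 31, 35, 52, 56
The 2 values of 13 occupy positions 1–2 → each gets rank 1.
Batch Y values → pooled ranks: 52→6, 56→7, 13→1, 13→1
Rank sum = 6 + 7 + 1 + 1 = 15

15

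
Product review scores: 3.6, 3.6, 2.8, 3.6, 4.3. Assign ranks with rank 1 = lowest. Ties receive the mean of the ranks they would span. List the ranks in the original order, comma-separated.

3, 3, 1, 3, 5

Sorted (ascending): 2.8, 3.6, 3.6, 3.6, 4.3
The 3 values of 3.6 occupy positions 2–4 → average rank 3.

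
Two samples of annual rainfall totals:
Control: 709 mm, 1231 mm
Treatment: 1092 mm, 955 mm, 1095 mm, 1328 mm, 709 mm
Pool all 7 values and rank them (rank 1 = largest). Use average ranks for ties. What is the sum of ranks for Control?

8.5

Sorted (descending): 1328, 1231, 1095, 1092, 955, 709, 709
The 2 values of 709 occupy positions 6–7 → average rank (6+7)/2 = 6.5.
Control values → pooled ranks: 709→6.5, 1231→2
Rank sum = 6.5 + 2 = 8.5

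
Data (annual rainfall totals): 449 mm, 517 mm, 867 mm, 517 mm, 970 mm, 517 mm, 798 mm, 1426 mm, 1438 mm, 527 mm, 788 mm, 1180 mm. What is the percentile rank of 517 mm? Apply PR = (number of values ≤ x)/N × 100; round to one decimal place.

N = 12.
Strictly below 517: 1. Equal to 517: 3.
PR = 4/12 × 100 = 33.3

33.3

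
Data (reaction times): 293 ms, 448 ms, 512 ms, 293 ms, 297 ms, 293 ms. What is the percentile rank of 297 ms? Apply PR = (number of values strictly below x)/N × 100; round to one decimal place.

50.0

N = 6.
Strictly below 297: 3. Equal to 297: 1.
PR = 3/6 × 100 = 50.0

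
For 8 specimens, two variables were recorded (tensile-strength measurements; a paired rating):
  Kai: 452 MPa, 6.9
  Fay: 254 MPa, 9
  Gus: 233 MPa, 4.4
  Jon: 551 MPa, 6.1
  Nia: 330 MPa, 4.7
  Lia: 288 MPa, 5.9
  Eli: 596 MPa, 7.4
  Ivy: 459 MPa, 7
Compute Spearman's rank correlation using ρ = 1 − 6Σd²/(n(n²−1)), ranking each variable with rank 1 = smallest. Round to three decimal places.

0.405

Ranks of variable 1: 5, 2, 1, 7, 4, 3, 8, 6
Ranks of variable 2: 5, 8, 1, 4, 2, 3, 7, 6
d = r₁ − r₂: 0, -6, 0, 3, 2, 0, 1, 0
d²: 0, 36, 0, 9, 4, 0, 1, 0; Σd² = 50
ρ = 1 − 6·50/(8·63) = 1 − 300/504 = 0.405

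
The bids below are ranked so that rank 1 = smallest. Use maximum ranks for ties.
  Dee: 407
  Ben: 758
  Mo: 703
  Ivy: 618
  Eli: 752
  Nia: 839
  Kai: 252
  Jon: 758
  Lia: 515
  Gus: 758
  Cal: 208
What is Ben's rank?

Sorted (ascending): 208, 252, 407, 515, 618, 703, 752, 758, 758, 758, 839
The 3 values of 758 occupy positions 8–10 → each gets rank 10.
Ben has value 758 → rank 10.

10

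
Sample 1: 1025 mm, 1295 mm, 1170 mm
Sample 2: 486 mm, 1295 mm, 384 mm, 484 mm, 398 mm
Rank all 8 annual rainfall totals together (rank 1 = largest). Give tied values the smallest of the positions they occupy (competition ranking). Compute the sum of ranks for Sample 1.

Sorted (descending): 1295, 1295, 1170, 1025, 486, 484, 398, 384
The 2 values of 1295 occupy positions 1–2 → each gets rank 1.
Sample 1 values → pooled ranks: 1025→4, 1295→1, 1170→3
Rank sum = 4 + 1 + 3 = 8

8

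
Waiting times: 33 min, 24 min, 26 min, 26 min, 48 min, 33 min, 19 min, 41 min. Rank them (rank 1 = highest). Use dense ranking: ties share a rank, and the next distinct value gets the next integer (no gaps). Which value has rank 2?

Sorted (descending): 48, 41, 33, 33, 26, 26, 24, 19
The 2 values of 33 share dense rank 3.
The 2 values of 26 share dense rank 4.
Remaining distinct values take the next consecutive integers.
Rank 2 → value 41.

41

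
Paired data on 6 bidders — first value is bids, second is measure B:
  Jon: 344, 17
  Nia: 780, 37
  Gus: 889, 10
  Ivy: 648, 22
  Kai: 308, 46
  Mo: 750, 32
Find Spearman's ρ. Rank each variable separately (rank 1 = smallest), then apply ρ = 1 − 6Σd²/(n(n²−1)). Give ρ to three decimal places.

-0.429

Ranks of variable 1: 2, 5, 6, 3, 1, 4
Ranks of variable 2: 2, 5, 1, 3, 6, 4
d = r₁ − r₂: 0, 0, 5, 0, -5, 0
d²: 0, 0, 25, 0, 25, 0; Σd² = 50
ρ = 1 − 6·50/(6·35) = 1 − 300/210 = -0.429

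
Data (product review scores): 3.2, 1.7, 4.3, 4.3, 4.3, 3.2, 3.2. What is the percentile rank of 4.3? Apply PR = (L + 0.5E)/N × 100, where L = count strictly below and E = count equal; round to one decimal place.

78.6

N = 7.
Strictly below 4.3: 4. Equal to 4.3: 3.
PR = (4 + 0.5·3)/7 × 100 = 78.6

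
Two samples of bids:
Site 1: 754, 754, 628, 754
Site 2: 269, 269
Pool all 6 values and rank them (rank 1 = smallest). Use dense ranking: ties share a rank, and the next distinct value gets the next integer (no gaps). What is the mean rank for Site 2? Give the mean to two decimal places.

1.00

Sorted (ascending): 269, 269, 628, 754, 754, 754
The 2 values of 269 share dense rank 1.
The 3 values of 754 share dense rank 3.
Remaining distinct values take the next consecutive integers.
Site 2 values → pooled ranks: 269→1, 269→1
Mean rank = (1 + 1) / 2 = 1.00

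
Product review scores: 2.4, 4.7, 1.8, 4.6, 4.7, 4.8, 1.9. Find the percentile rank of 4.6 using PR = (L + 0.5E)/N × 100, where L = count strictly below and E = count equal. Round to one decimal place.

N = 7.
Strictly below 4.6: 3. Equal to 4.6: 1.
PR = (3 + 0.5·1)/7 × 100 = 50.0

50.0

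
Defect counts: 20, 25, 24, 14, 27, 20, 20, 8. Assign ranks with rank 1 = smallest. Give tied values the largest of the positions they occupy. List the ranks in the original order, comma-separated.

Sorted (ascending): 8, 14, 20, 20, 20, 24, 25, 27
The 3 values of 20 occupy positions 3–5 → each gets rank 5.

5, 7, 6, 2, 8, 5, 5, 1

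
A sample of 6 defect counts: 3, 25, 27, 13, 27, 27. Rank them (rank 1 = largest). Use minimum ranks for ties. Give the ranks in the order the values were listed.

Sorted (descending): 27, 27, 27, 25, 13, 3
The 3 values of 27 occupy positions 1–3 → each gets rank 1.

6, 4, 1, 5, 1, 1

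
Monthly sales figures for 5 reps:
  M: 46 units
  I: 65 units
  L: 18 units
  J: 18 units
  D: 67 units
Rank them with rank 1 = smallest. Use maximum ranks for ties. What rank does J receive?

Sorted (ascending): 18, 18, 46, 65, 67
The 2 values of 18 occupy positions 1–2 → each gets rank 2.
J has value 18 units → rank 2.

2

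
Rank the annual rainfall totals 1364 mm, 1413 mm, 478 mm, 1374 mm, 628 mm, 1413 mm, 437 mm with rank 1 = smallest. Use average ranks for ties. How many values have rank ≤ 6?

Sorted (ascending): 437, 478, 628, 1364, 1374, 1413, 1413
The 2 values of 1413 occupy positions 6–7 → average rank (6+7)/2 = 6.5.
Ranks ≤ 6: {1, 2, 3, 4, 5} → 5 values.

5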